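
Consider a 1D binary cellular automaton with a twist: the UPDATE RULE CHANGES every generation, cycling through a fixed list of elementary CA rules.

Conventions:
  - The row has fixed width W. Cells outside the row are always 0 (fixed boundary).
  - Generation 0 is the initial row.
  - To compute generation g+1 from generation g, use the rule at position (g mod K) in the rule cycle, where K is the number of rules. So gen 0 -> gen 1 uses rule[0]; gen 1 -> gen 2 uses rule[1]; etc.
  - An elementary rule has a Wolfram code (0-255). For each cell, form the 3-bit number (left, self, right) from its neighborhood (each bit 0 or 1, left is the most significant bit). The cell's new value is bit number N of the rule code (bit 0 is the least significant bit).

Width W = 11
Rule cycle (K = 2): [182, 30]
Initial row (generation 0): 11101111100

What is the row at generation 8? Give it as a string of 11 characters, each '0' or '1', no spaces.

Answer: 11000101001

Derivation:
Gen 0: 11101111100
Gen 1 (rule 182): 01010111010
Gen 2 (rule 30): 11010100011
Gen 3 (rule 182): 00111110100
Gen 4 (rule 30): 01100000110
Gen 5 (rule 182): 10010001001
Gen 6 (rule 30): 11111011111
Gen 7 (rule 182): 01110101110
Gen 8 (rule 30): 11000101001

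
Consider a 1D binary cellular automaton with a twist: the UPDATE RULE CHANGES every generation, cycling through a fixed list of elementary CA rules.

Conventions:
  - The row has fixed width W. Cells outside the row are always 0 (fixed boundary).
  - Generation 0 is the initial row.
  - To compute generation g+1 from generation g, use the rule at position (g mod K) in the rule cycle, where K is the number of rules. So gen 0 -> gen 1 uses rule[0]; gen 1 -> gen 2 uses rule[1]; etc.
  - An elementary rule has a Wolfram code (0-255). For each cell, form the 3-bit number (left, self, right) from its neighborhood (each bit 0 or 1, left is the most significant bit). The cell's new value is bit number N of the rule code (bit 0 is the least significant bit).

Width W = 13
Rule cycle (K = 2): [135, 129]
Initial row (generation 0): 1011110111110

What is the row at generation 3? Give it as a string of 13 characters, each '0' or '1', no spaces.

Answer: 1111111011011

Derivation:
Gen 0: 1011110111110
Gen 1 (rule 135): 1001100011100
Gen 2 (rule 129): 0000001001001
Gen 3 (rule 135): 1111111011011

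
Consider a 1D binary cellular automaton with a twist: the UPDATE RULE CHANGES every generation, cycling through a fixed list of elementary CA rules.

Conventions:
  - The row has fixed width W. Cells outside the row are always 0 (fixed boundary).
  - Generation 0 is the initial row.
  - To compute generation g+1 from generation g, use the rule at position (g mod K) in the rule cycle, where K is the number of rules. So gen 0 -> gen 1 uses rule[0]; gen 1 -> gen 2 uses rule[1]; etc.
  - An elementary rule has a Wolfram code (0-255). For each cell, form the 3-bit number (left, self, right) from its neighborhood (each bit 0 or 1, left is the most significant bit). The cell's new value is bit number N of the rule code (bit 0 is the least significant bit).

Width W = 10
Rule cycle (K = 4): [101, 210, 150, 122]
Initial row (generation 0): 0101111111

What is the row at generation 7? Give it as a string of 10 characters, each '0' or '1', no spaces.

Gen 0: 0101111111
Gen 1 (rule 101): 0110000001
Gen 2 (rule 210): 1011000010
Gen 3 (rule 150): 1000100111
Gen 4 (rule 122): 0101011101
Gen 5 (rule 101): 0111100111
Gen 6 (rule 210): 1011111011
Gen 7 (rule 150): 1001110000

Answer: 1001110000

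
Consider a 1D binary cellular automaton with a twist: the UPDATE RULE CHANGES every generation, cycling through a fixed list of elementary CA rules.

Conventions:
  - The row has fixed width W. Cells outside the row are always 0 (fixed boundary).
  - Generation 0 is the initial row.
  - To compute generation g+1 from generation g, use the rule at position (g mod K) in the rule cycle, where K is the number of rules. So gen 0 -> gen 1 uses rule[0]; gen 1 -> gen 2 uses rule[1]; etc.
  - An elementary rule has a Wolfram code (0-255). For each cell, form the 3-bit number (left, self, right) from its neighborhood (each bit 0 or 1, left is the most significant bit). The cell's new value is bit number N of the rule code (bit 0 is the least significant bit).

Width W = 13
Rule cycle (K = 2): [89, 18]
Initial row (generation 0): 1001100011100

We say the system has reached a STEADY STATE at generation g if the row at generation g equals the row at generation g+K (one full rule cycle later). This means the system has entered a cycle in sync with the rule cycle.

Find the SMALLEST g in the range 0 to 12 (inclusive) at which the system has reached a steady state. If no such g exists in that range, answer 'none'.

Answer: 2

Derivation:
Gen 0: 1001100011100
Gen 1 (rule 89): 0101111010111
Gen 2 (rule 18): 1000000000000
Gen 3 (rule 89): 0111111111111
Gen 4 (rule 18): 1000000000000
Gen 5 (rule 89): 0111111111111
Gen 6 (rule 18): 1000000000000
Gen 7 (rule 89): 0111111111111
Gen 8 (rule 18): 1000000000000
Gen 9 (rule 89): 0111111111111
Gen 10 (rule 18): 1000000000000
Gen 11 (rule 89): 0111111111111
Gen 12 (rule 18): 1000000000000
Gen 13 (rule 89): 0111111111111
Gen 14 (rule 18): 1000000000000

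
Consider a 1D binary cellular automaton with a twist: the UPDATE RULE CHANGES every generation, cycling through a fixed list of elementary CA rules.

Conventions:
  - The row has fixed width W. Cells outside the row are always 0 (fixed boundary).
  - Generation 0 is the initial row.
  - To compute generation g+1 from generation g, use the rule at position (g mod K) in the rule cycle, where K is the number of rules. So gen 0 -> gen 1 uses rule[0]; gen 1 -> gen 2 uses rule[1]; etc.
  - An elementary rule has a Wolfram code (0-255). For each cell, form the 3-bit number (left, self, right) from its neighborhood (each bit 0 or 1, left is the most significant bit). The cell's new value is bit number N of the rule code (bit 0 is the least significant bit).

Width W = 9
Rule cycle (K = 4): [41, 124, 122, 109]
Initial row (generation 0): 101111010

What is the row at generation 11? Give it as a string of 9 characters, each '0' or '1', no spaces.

Gen 0: 101111010
Gen 1 (rule 41): 011000100
Gen 2 (rule 124): 011100110
Gen 3 (rule 122): 110111111
Gen 4 (rule 109): 111100001
Gen 5 (rule 41): 100001100
Gen 6 (rule 124): 110001110
Gen 7 (rule 122): 111011011
Gen 8 (rule 109): 101111111
Gen 9 (rule 41): 011000000
Gen 10 (rule 124): 011100000
Gen 11 (rule 122): 110110000

Answer: 110110000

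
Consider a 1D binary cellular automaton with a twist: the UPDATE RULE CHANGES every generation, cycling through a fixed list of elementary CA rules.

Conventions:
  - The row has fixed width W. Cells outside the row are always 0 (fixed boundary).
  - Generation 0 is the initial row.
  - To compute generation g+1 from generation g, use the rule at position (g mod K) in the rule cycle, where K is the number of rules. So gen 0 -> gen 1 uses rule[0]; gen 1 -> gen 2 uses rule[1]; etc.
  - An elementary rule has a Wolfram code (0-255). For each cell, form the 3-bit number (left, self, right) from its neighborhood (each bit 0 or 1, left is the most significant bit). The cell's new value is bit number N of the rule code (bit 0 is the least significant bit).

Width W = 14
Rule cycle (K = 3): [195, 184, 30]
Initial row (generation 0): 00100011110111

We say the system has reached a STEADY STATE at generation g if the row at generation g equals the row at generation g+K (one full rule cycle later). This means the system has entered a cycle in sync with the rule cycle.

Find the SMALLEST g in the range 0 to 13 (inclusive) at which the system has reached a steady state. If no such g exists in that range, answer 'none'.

Gen 0: 00100011110111
Gen 1 (rule 195): 11001101110011
Gen 2 (rule 184): 10101011101010
Gen 3 (rule 30): 10101010001011
Gen 4 (rule 195): 00000000110001
Gen 5 (rule 184): 00000000101000
Gen 6 (rule 30): 00000001101100
Gen 7 (rule 195): 11111110100101
Gen 8 (rule 184): 11111101010010
Gen 9 (rule 30): 10000001011111
Gen 10 (rule 195): 00111110001111
Gen 11 (rule 184): 00111101001110
Gen 12 (rule 30): 01100001111001
Gen 13 (rule 195): 10101110111010
Gen 14 (rule 184): 01011101110101
Gen 15 (rule 30): 11010001000101
Gen 16 (rule 195): 01000110011000

Answer: none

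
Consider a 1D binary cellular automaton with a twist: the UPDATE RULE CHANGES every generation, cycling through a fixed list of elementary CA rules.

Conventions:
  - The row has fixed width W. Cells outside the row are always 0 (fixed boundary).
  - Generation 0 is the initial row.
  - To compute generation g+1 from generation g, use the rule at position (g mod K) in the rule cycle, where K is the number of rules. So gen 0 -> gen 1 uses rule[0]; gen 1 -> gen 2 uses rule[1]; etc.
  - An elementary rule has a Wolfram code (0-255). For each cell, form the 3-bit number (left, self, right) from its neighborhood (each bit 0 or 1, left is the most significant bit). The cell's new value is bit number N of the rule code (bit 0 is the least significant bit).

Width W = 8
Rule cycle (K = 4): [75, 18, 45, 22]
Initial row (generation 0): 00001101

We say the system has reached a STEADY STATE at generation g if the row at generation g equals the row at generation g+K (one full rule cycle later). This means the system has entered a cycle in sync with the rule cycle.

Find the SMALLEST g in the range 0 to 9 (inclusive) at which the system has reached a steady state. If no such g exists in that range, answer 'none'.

Gen 0: 00001101
Gen 1 (rule 75): 11111100
Gen 2 (rule 18): 00000010
Gen 3 (rule 45): 11111010
Gen 4 (rule 22): 00000011
Gen 5 (rule 75): 11111111
Gen 6 (rule 18): 00000000
Gen 7 (rule 45): 11111111
Gen 8 (rule 22): 00000000
Gen 9 (rule 75): 11111111
Gen 10 (rule 18): 00000000
Gen 11 (rule 45): 11111111
Gen 12 (rule 22): 00000000
Gen 13 (rule 75): 11111111

Answer: 5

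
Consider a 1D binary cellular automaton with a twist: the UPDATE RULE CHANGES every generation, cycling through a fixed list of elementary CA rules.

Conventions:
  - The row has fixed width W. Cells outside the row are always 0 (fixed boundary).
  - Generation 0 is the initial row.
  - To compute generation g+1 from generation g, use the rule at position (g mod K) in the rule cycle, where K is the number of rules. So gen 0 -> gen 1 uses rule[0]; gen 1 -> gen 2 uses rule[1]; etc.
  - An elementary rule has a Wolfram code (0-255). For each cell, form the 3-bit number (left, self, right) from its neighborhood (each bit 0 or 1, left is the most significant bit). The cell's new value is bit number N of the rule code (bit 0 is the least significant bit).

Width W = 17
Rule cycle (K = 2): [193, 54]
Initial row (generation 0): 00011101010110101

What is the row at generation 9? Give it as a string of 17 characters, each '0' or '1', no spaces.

Gen 0: 00011101010110101
Gen 1 (rule 193): 11001100000010000
Gen 2 (rule 54): 00110010000111000
Gen 3 (rule 193): 10010000110011011
Gen 4 (rule 54): 11111001001100100
Gen 5 (rule 193): 01111000000100001
Gen 6 (rule 54): 10000100001110011
Gen 7 (rule 193): 00110001100110001
Gen 8 (rule 54): 01001010011001011
Gen 9 (rule 193): 00000000001000001

Answer: 00000000001000001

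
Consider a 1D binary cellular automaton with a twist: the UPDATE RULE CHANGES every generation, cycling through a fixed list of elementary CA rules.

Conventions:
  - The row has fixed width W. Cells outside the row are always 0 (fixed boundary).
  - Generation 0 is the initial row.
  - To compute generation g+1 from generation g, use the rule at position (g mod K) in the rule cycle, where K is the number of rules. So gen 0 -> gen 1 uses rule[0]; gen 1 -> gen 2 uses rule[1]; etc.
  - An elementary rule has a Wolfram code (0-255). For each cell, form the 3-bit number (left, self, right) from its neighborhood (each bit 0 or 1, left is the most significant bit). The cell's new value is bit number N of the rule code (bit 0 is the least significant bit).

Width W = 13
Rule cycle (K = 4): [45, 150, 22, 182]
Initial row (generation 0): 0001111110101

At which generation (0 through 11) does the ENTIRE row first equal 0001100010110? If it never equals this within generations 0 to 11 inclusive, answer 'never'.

Gen 0: 0001111110101
Gen 1 (rule 45): 1101000001111
Gen 2 (rule 150): 0001100010110
Gen 3 (rule 22): 0010010110001
Gen 4 (rule 182): 0111111001011
Gen 5 (rule 45): 0100000001110
Gen 6 (rule 150): 1110000010101
Gen 7 (rule 22): 0001000110101
Gen 8 (rule 182): 0011101001111
Gen 9 (rule 45): 1010011001000
Gen 10 (rule 150): 1011100111100
Gen 11 (rule 22): 1000011000010

Answer: 2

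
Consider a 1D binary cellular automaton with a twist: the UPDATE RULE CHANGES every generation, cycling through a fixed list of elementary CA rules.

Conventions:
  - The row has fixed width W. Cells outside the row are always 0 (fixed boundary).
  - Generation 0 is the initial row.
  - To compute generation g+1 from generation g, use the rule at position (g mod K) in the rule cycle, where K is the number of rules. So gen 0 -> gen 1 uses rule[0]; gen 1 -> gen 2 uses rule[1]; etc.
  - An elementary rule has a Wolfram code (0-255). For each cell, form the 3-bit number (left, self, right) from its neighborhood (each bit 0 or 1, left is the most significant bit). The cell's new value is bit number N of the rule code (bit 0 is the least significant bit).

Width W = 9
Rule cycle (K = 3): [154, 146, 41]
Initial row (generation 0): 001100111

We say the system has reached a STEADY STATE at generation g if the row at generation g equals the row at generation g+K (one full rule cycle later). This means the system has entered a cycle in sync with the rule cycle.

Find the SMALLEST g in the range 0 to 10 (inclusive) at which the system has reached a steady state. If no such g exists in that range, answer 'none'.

Gen 0: 001100111
Gen 1 (rule 154): 011011110
Gen 2 (rule 146): 100001101
Gen 3 (rule 41): 001101010
Gen 4 (rule 154): 011000001
Gen 5 (rule 146): 100100010
Gen 6 (rule 41): 000001000
Gen 7 (rule 154): 000010100
Gen 8 (rule 146): 000100010
Gen 9 (rule 41): 110001000
Gen 10 (rule 154): 101010100
Gen 11 (rule 146): 000000010
Gen 12 (rule 41): 111111000
Gen 13 (rule 154): 111110100

Answer: none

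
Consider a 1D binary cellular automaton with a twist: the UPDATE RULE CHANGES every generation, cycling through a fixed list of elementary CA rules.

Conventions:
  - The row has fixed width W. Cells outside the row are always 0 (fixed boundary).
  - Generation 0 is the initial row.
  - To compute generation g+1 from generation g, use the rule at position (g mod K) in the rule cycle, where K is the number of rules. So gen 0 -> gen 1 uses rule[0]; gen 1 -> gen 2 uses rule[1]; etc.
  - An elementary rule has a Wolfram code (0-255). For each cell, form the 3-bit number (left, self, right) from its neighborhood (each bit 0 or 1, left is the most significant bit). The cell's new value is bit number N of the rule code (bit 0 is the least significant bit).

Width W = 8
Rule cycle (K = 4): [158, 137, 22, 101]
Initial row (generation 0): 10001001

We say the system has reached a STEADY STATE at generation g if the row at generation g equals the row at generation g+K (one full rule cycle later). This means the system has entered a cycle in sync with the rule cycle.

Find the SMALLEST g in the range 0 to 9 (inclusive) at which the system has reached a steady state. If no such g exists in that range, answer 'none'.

Gen 0: 10001001
Gen 1 (rule 158): 11011111
Gen 2 (rule 137): 10011110
Gen 3 (rule 22): 11100001
Gen 4 (rule 101): 00101101
Gen 5 (rule 158): 01101001
Gen 6 (rule 137): 01000000
Gen 7 (rule 22): 11100000
Gen 8 (rule 101): 00101111
Gen 9 (rule 158): 01101110
Gen 10 (rule 137): 01001100
Gen 11 (rule 22): 11110010
Gen 12 (rule 101): 00010010
Gen 13 (rule 158): 00111111

Answer: none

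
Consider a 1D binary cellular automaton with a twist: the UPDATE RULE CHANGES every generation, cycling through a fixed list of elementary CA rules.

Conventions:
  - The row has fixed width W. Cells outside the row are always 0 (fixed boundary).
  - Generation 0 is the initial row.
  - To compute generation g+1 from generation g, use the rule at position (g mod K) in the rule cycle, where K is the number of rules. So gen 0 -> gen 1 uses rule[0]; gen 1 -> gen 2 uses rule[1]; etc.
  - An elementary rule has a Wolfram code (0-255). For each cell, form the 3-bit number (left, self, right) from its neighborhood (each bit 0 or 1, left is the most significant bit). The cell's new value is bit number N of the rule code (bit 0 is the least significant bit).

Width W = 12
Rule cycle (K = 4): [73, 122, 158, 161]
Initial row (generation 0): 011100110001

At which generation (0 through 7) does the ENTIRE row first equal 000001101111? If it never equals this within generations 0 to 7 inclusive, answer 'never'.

Answer: 5

Derivation:
Gen 0: 011100110001
Gen 1 (rule 73): 010100110100
Gen 2 (rule 122): 101011111010
Gen 3 (rule 158): 101011110011
Gen 4 (rule 161): 010101100000
Gen 5 (rule 73): 000001101111
Gen 6 (rule 122): 000011111001
Gen 7 (rule 158): 000111110111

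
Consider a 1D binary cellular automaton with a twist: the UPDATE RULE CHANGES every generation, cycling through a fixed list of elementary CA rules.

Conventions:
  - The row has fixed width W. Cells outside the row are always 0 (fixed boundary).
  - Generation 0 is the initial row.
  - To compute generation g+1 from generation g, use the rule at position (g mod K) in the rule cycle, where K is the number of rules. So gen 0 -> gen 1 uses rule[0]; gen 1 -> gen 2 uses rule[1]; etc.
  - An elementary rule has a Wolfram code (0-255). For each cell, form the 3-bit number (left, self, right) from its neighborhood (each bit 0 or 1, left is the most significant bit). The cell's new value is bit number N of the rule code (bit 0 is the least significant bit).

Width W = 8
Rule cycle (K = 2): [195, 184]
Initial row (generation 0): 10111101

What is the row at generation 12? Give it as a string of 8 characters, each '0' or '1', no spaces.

Gen 0: 10111101
Gen 1 (rule 195): 00011100
Gen 2 (rule 184): 00011010
Gen 3 (rule 195): 11101000
Gen 4 (rule 184): 11010100
Gen 5 (rule 195): 01000001
Gen 6 (rule 184): 00100000
Gen 7 (rule 195): 11001111
Gen 8 (rule 184): 10101110
Gen 9 (rule 195): 00000110
Gen 10 (rule 184): 00000101
Gen 11 (rule 195): 11111000
Gen 12 (rule 184): 11110100

Answer: 11110100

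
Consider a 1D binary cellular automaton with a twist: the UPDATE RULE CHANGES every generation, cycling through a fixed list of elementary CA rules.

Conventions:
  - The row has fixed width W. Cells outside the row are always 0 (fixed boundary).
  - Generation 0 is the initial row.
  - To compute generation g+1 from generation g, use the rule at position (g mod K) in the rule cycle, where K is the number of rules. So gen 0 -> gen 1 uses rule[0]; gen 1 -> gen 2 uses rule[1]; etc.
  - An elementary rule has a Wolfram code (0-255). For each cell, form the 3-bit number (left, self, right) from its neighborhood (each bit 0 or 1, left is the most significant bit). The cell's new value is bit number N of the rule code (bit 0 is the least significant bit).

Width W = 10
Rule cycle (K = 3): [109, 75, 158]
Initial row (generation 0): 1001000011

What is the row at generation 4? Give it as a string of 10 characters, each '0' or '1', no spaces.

Gen 0: 1001000011
Gen 1 (rule 109): 1001011011
Gen 2 (rule 75): 0010011011
Gen 3 (rule 158): 0111110010
Gen 4 (rule 109): 0100010010

Answer: 0100010010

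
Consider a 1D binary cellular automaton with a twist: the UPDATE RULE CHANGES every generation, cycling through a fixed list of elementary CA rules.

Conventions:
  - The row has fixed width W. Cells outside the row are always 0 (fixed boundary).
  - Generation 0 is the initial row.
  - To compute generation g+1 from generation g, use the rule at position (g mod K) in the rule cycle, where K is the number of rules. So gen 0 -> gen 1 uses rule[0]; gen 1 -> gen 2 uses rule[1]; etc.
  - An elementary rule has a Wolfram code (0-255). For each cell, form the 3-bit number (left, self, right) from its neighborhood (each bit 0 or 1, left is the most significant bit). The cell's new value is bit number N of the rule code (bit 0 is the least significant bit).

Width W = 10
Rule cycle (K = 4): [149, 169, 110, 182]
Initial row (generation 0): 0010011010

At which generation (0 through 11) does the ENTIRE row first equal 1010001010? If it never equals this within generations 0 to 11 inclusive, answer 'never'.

Gen 0: 0010011010
Gen 1 (rule 149): 1011000011
Gen 2 (rule 169): 0110011010
Gen 3 (rule 110): 1110111110
Gen 4 (rule 182): 0101011101
Gen 5 (rule 149): 0101001001
Gen 6 (rule 169): 0010000000
Gen 7 (rule 110): 0110000000
Gen 8 (rule 182): 1001000000
Gen 9 (rule 149): 1101111111
Gen 10 (rule 169): 1011111110
Gen 11 (rule 110): 1110000010

Answer: never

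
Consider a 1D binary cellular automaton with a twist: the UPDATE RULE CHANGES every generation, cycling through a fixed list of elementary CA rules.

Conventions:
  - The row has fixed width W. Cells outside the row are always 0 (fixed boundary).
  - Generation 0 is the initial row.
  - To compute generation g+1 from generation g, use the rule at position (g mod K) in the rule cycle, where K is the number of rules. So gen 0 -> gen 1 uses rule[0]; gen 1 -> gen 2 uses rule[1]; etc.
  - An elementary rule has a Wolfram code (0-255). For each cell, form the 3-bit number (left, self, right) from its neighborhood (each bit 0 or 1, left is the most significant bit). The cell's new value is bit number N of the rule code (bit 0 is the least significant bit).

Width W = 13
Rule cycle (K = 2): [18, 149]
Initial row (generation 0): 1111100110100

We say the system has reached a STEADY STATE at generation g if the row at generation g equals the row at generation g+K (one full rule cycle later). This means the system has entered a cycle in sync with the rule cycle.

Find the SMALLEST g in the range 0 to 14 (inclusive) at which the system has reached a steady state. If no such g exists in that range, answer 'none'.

Gen 0: 1111100110100
Gen 1 (rule 18): 0000011000010
Gen 2 (rule 149): 1111000111011
Gen 3 (rule 18): 0000101000000
Gen 4 (rule 149): 1110101111111
Gen 5 (rule 18): 0000000000000
Gen 6 (rule 149): 1111111111111
Gen 7 (rule 18): 0000000000000
Gen 8 (rule 149): 1111111111111
Gen 9 (rule 18): 0000000000000
Gen 10 (rule 149): 1111111111111
Gen 11 (rule 18): 0000000000000
Gen 12 (rule 149): 1111111111111
Gen 13 (rule 18): 0000000000000
Gen 14 (rule 149): 1111111111111
Gen 15 (rule 18): 0000000000000
Gen 16 (rule 149): 1111111111111

Answer: 5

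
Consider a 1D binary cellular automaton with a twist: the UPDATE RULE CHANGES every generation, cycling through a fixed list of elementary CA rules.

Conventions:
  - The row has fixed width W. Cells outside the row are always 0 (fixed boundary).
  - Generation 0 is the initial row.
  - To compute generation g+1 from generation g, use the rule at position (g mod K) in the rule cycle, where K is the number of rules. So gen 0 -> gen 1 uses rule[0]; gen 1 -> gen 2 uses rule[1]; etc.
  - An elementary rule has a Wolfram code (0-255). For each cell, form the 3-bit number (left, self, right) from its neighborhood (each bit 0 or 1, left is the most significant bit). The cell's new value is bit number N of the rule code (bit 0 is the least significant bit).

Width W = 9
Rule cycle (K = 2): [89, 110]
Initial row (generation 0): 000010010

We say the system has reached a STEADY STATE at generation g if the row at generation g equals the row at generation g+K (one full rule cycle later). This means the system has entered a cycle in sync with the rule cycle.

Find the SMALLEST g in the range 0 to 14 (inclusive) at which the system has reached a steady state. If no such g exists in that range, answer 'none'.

Gen 0: 000010010
Gen 1 (rule 89): 111001001
Gen 2 (rule 110): 101011011
Gen 3 (rule 89): 000011011
Gen 4 (rule 110): 000111111
Gen 5 (rule 89): 110100001
Gen 6 (rule 110): 111100011
Gen 7 (rule 89): 100111011
Gen 8 (rule 110): 101101111
Gen 9 (rule 89): 001101001
Gen 10 (rule 110): 011111011
Gen 11 (rule 89): 010001011
Gen 12 (rule 110): 110011111
Gen 13 (rule 89): 111010001
Gen 14 (rule 110): 101110011
Gen 15 (rule 89): 001011011
Gen 16 (rule 110): 011111111

Answer: none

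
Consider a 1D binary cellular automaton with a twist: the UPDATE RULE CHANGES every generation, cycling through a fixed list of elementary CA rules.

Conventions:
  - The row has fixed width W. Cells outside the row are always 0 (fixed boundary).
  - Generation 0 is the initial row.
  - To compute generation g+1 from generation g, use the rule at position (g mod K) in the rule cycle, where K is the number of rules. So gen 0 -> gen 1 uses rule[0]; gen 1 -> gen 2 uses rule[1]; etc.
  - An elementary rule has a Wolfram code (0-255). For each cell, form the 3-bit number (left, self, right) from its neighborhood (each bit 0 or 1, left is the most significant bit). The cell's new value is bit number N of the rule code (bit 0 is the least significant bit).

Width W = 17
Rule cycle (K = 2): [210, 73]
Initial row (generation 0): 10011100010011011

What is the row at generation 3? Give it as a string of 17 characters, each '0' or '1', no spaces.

Answer: 10100001010110000

Derivation:
Gen 0: 10011100010011011
Gen 1 (rule 210): 01101110101101001
Gen 2 (rule 73): 01101010001100000
Gen 3 (rule 210): 10100001010110000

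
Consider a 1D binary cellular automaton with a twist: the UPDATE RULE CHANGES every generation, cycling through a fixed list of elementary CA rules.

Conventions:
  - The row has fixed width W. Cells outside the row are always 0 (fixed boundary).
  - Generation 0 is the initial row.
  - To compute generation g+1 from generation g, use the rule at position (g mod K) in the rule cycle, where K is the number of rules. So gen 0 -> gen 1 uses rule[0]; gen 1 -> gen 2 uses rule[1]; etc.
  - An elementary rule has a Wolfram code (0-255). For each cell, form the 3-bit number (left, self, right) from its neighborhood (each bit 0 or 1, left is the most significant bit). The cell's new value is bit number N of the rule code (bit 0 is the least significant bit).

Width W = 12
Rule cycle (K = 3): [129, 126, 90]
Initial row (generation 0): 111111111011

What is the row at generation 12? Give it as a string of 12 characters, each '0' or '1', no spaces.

Answer: 100000000001

Derivation:
Gen 0: 111111111011
Gen 1 (rule 129): 011111110000
Gen 2 (rule 126): 110000011000
Gen 3 (rule 90): 111000111100
Gen 4 (rule 129): 010010011001
Gen 5 (rule 126): 111111111111
Gen 6 (rule 90): 100000000001
Gen 7 (rule 129): 001111111100
Gen 8 (rule 126): 011000000110
Gen 9 (rule 90): 111100001111
Gen 10 (rule 129): 011001100110
Gen 11 (rule 126): 111111111111
Gen 12 (rule 90): 100000000001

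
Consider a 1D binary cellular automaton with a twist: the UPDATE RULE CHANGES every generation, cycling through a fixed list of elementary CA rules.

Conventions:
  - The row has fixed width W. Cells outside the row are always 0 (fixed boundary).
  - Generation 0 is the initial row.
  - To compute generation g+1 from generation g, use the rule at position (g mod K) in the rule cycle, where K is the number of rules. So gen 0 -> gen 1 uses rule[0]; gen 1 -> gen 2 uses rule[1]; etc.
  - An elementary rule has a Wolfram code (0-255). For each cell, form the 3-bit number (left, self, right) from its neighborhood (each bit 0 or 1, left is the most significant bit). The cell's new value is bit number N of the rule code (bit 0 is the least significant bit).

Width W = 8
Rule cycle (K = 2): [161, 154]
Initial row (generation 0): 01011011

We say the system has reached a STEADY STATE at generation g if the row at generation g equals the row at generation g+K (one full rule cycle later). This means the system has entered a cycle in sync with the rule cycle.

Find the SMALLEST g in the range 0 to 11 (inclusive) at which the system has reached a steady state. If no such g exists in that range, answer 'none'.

Gen 0: 01011011
Gen 1 (rule 161): 00100100
Gen 2 (rule 154): 01011010
Gen 3 (rule 161): 00100100
Gen 4 (rule 154): 01011010
Gen 5 (rule 161): 00100100
Gen 6 (rule 154): 01011010
Gen 7 (rule 161): 00100100
Gen 8 (rule 154): 01011010
Gen 9 (rule 161): 00100100
Gen 10 (rule 154): 01011010
Gen 11 (rule 161): 00100100
Gen 12 (rule 154): 01011010
Gen 13 (rule 161): 00100100

Answer: 1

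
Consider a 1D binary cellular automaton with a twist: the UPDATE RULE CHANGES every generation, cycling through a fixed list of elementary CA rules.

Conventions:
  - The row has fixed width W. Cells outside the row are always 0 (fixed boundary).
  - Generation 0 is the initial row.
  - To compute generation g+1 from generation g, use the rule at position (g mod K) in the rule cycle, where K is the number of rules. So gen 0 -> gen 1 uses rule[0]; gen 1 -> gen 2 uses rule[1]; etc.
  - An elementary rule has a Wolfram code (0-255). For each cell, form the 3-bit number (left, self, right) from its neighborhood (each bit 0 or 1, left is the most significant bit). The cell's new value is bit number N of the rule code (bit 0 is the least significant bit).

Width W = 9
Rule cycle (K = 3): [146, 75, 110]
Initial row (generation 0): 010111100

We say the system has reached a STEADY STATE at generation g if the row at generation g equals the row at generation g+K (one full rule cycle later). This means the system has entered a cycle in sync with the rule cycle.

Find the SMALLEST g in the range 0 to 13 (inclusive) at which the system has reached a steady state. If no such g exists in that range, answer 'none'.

Answer: none

Derivation:
Gen 0: 010111100
Gen 1 (rule 146): 100011010
Gen 2 (rule 75): 001111000
Gen 3 (rule 110): 011001000
Gen 4 (rule 146): 100110100
Gen 5 (rule 75): 001110001
Gen 6 (rule 110): 011010011
Gen 7 (rule 146): 100001100
Gen 8 (rule 75): 001111101
Gen 9 (rule 110): 011000111
Gen 10 (rule 146): 100101010
Gen 11 (rule 75): 001000000
Gen 12 (rule 110): 011000000
Gen 13 (rule 146): 100100000
Gen 14 (rule 75): 001001111
Gen 15 (rule 110): 011011001
Gen 16 (rule 146): 100000110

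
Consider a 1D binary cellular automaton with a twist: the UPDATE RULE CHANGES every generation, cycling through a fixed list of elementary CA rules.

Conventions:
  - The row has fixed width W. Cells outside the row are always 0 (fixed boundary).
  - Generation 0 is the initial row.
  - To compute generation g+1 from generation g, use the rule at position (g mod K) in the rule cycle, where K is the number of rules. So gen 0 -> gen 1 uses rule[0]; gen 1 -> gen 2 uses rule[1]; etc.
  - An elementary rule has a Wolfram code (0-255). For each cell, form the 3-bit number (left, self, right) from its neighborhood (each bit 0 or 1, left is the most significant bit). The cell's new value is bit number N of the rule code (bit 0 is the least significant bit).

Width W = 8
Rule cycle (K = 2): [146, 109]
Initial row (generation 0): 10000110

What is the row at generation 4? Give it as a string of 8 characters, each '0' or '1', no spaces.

Gen 0: 10000110
Gen 1 (rule 146): 01001001
Gen 2 (rule 109): 01001001
Gen 3 (rule 146): 10110110
Gen 4 (rule 109): 11111110

Answer: 11111110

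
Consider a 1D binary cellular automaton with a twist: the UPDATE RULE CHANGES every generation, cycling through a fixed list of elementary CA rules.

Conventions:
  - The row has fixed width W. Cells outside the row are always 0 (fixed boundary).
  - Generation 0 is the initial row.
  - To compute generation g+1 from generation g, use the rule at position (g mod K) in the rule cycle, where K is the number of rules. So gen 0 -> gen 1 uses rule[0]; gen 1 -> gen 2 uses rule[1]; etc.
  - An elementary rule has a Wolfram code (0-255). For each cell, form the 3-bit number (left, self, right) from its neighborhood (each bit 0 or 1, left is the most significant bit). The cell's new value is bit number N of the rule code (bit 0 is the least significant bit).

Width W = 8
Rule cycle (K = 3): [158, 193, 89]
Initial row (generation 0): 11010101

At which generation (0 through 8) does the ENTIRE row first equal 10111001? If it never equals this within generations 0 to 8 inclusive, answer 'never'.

Gen 0: 11010101
Gen 1 (rule 158): 10010101
Gen 2 (rule 193): 00000000
Gen 3 (rule 89): 11111111
Gen 4 (rule 158): 11111110
Gen 5 (rule 193): 01111110
Gen 6 (rule 89): 01000011
Gen 7 (rule 158): 11100110
Gen 8 (rule 193): 01100010

Answer: never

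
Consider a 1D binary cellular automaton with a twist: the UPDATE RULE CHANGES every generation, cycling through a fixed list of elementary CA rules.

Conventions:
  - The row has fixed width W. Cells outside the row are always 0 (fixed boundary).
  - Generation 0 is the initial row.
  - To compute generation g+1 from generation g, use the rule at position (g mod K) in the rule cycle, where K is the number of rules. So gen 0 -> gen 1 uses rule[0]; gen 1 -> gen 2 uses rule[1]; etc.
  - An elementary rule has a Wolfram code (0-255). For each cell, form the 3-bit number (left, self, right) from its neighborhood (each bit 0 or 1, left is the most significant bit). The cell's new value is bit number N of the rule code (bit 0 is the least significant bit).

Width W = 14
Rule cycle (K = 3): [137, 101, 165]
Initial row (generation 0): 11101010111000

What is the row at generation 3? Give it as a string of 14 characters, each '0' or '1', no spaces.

Gen 0: 11101010111000
Gen 1 (rule 137): 11000000110011
Gen 2 (rule 101): 01011110010001
Gen 3 (rule 165): 01101100010101

Answer: 01101100010101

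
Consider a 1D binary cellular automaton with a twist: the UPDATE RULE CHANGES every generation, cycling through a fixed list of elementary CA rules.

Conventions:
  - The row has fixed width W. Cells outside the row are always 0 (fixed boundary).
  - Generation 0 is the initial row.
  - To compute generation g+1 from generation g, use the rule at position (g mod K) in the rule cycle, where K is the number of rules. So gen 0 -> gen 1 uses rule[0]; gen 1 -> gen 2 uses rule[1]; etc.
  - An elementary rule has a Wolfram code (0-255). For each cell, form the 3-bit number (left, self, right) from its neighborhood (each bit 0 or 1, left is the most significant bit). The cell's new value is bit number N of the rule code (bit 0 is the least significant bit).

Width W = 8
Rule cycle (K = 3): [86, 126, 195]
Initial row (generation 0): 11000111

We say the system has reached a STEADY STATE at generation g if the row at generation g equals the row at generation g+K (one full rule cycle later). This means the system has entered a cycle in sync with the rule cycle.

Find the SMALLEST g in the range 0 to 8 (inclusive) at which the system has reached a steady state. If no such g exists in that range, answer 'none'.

Gen 0: 11000111
Gen 1 (rule 86): 01101001
Gen 2 (rule 126): 11111111
Gen 3 (rule 195): 01111111
Gen 4 (rule 86): 10000001
Gen 5 (rule 126): 11000011
Gen 6 (rule 195): 01011101
Gen 7 (rule 86): 11000101
Gen 8 (rule 126): 11101111
Gen 9 (rule 195): 01100111
Gen 10 (rule 86): 10111001
Gen 11 (rule 126): 11101111

Answer: 8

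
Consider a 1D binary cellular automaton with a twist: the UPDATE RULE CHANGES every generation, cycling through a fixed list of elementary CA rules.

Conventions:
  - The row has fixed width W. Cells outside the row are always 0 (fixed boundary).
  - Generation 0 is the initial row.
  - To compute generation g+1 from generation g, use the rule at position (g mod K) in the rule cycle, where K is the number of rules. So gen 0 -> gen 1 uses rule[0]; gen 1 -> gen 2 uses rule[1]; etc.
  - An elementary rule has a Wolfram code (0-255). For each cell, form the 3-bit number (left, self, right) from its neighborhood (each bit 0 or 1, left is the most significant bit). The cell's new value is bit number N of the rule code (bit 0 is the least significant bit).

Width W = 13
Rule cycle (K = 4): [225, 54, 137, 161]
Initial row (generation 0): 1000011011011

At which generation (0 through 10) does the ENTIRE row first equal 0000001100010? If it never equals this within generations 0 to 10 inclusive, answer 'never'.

Answer: never

Derivation:
Gen 0: 1000011011011
Gen 1 (rule 225): 0011001101101
Gen 2 (rule 54): 0100110010011
Gen 3 (rule 137): 0000100000010
Gen 4 (rule 161): 1110001111000
Gen 5 (rule 225): 0110100111011
Gen 6 (rule 54): 1001111000100
Gen 7 (rule 137): 0001110010001
Gen 8 (rule 161): 1100100000100
Gen 9 (rule 225): 0100001110001
Gen 10 (rule 54): 1110010001011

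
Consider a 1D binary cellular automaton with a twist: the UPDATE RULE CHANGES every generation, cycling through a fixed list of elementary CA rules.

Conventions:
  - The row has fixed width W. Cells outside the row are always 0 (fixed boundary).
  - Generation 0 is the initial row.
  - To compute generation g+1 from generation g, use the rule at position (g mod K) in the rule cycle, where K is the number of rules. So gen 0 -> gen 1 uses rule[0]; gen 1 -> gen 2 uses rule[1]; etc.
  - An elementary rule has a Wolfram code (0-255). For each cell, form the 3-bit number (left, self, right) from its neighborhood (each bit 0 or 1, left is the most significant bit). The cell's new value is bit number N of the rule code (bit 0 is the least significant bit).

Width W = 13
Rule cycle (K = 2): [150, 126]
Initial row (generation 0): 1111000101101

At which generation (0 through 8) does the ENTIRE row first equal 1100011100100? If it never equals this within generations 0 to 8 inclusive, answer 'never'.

Gen 0: 1111000101101
Gen 1 (rule 150): 0110101100001
Gen 2 (rule 126): 1111111110011
Gen 3 (rule 150): 0111111101100
Gen 4 (rule 126): 1100000111110
Gen 5 (rule 150): 0010001011101
Gen 6 (rule 126): 0111011110111
Gen 7 (rule 150): 1010001100010
Gen 8 (rule 126): 1111011110111

Answer: never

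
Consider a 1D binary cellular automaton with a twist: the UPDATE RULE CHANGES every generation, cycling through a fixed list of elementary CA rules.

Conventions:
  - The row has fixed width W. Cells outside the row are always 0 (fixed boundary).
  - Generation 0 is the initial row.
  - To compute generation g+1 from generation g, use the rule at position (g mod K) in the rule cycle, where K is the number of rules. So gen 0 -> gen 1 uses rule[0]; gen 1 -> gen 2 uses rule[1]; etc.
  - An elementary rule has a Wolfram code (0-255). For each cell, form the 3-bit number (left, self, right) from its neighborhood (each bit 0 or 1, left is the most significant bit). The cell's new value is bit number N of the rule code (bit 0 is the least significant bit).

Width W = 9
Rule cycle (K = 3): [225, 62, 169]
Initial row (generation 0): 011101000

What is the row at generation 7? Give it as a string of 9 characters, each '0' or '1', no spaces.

Gen 0: 011101000
Gen 1 (rule 225): 001110011
Gen 2 (rule 62): 011001110
Gen 3 (rule 169): 010001100
Gen 4 (rule 225): 000100101
Gen 5 (rule 62): 001111111
Gen 6 (rule 169): 101111110
Gen 7 (rule 225): 010111110

Answer: 010111110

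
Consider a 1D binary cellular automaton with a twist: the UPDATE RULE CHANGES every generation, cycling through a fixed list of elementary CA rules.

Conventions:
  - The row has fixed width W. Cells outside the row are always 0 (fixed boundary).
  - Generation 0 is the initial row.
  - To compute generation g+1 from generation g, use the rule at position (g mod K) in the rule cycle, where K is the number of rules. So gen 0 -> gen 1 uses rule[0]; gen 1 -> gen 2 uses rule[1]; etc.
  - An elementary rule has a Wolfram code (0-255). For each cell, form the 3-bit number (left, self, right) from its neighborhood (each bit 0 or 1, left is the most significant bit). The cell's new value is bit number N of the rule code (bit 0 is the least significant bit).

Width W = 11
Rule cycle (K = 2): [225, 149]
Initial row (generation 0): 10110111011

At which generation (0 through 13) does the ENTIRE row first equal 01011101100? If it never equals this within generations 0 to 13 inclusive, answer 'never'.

Answer: never

Derivation:
Gen 0: 10110111011
Gen 1 (rule 225): 01011011101
Gen 2 (rule 149): 01000001001
Gen 3 (rule 225): 00011100000
Gen 4 (rule 149): 11001011111
Gen 5 (rule 225): 01000101111
Gen 6 (rule 149): 01110100110
Gen 7 (rule 225): 00111000010
Gen 8 (rule 149): 10010111011
Gen 9 (rule 225): 00001011101
Gen 10 (rule 149): 11101001001
Gen 11 (rule 225): 01110000000
Gen 12 (rule 149): 00101111111
Gen 13 (rule 225): 10010111111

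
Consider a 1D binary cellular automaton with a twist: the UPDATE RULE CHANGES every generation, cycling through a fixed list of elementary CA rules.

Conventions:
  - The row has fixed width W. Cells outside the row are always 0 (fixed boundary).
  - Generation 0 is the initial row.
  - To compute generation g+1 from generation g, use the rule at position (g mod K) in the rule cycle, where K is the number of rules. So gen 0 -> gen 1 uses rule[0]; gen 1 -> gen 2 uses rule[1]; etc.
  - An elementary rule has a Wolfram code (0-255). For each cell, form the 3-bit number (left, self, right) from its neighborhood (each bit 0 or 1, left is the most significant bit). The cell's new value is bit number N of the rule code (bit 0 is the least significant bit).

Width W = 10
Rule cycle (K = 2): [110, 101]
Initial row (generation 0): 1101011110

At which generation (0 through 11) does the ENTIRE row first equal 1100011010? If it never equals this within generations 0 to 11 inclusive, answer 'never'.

Answer: 10

Derivation:
Gen 0: 1101011110
Gen 1 (rule 110): 1111110010
Gen 2 (rule 101): 0000010010
Gen 3 (rule 110): 0000110110
Gen 4 (rule 101): 1110011010
Gen 5 (rule 110): 1010111110
Gen 6 (rule 101): 1111000010
Gen 7 (rule 110): 1001000110
Gen 8 (rule 101): 1001010010
Gen 9 (rule 110): 1011110110
Gen 10 (rule 101): 1100011010
Gen 11 (rule 110): 1100111110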